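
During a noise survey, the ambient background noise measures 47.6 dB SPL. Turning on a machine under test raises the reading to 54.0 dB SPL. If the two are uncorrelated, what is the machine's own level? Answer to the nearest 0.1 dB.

Remove the background by subtracting linear intensities:
L_src = 10·log₁₀(10^(54.0/10) − 10^(47.6/10)) = 10·log₁₀(193600) = 52.9 dB SPL.

52.9 dB SPL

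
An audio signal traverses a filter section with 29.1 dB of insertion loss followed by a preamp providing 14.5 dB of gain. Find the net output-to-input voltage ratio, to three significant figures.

Net gain = (−29.1) + 14.5 = -14.6 dB.
Voltage ratio = 10^(-14.6/20) = 0.186.

0.186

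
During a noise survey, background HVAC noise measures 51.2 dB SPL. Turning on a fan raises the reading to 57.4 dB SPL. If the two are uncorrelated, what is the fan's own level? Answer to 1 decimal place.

Remove the background by subtracting linear intensities:
L_src = 10·log₁₀(10^(57.4/10) − 10^(51.2/10)) = 10·log₁₀(417700) = 56.2 dB SPL.

56.2 dB SPL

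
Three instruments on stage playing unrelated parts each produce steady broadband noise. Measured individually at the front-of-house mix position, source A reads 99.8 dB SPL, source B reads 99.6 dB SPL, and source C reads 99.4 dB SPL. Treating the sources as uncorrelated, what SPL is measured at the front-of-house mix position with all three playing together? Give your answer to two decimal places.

Uncorrelated sources add in intensity (power), not in dB.
L_total = 10·log₁₀(10^(99.8/10) + 10^(99.6/10) + 10^(99.4/10)) = 10·log₁₀(27380000000) = 104.37 dB SPL.

104.37 dB SPL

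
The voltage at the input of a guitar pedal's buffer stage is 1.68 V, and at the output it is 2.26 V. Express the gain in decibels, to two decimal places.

2.58 dB

Voltage is an amplitude quantity, so gain = 20·log₁₀(V_out/V_in).
20·log₁₀(2.26/1.68) = 20·log₁₀(1.345) = 2.58 dB.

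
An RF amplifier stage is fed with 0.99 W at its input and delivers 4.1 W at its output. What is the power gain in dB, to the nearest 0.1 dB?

Power is a power quantity, so gain = 10·log₁₀(P_out/P_in).
10·log₁₀(4.1/0.99) = 10·log₁₀(4.141) = 6.2 dB.

6.2 dB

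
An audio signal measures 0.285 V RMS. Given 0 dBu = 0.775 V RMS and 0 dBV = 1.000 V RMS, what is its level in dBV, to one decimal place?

dBV = 20·log₁₀(V / 1.000 V).
20·log₁₀(0.285/1.000) = -10.9 dBV.

-10.9 dBV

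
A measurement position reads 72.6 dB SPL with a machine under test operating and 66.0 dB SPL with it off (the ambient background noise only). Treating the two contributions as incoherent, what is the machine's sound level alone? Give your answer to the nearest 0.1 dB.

Remove the background by subtracting linear intensities:
L_src = 10·log₁₀(10^(72.6/10) − 10^(66.0/10)) = 10·log₁₀(14220000) = 71.5 dB SPL.

71.5 dB SPL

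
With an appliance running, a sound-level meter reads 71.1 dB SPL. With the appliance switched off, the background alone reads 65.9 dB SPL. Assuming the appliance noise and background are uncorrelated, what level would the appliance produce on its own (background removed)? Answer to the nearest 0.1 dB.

Background correction is a power subtraction:
L_src = 10·log₁₀(10^(71.1/10) − 10^(65.9/10)) = 10·log₁₀(8992000) = 69.5 dB SPL.

69.5 dB SPL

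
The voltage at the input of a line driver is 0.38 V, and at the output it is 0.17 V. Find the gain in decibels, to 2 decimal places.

Voltage is an amplitude quantity, so gain = 20·log₁₀(V_out/V_in).
20·log₁₀(0.17/0.38) = 20·log₁₀(0.4474) = -6.99 dB.

-6.99 dB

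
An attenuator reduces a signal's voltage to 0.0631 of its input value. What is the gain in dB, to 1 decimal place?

For a voltage ratio, dB = 20·log₁₀(V₂/V₁).
20·log₁₀(0.0631) = -24.0 dB.

-24.0 dB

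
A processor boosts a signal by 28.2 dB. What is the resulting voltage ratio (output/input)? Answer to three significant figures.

Voltage ratio = 10^(dB/20).
10^(28.2/20) = 10^(1.410) = 25.7.

25.7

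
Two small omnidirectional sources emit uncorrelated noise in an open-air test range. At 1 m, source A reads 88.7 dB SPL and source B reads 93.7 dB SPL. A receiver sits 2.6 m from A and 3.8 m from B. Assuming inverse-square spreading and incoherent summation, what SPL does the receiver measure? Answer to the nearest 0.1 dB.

At the listener: L_A = 88.7 − 20·log₁₀(2.6) = 80.40 dB; L_B = 93.7 − 20·log₁₀(3.8) = 82.10 dB.
Combined: 10·log₁₀(10^(80.40/10)+10^(82.10/10)) = 84.3 dB SPL.

84.3 dB SPL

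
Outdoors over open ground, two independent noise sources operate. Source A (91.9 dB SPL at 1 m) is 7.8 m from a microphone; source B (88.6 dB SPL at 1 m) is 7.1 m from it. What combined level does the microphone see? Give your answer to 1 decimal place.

76.0 dB SPL

At the listener: L_A = 91.9 − 20·log₁₀(7.8) = 74.06 dB; L_B = 88.6 − 20·log₁₀(7.1) = 71.57 dB.
Combined: 10·log₁₀(10^(74.06/10)+10^(71.57/10)) = 76.0 dB SPL.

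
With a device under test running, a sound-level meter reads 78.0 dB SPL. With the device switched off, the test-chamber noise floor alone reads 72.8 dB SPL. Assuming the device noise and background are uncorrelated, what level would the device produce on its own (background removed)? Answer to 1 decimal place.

Subtract intensities: L_src = 10·log₁₀(10^(L_total/10) − 10^(L_bg/10)).
L_src = 10·log₁₀(10^(78.0/10) − 10^(72.8/10)) = 10·log₁₀(44040000) = 76.4 dB SPL.

76.4 dB SPL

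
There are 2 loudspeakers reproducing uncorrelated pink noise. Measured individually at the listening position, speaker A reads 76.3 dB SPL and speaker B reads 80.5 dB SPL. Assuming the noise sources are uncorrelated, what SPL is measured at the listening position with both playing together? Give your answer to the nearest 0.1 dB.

Add the sources as powers (linear), then convert back to dB:
L_total = 10·log₁₀(10^(76.3/10) + 10^(80.5/10)) = 10·log₁₀(154900000) = 81.9 dB SPL.

81.9 dB SPL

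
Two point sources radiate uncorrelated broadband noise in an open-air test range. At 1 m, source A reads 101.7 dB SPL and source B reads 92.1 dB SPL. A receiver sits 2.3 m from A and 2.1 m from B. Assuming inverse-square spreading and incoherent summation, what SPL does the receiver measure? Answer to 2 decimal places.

95.00 dB SPL

At the listener: L_A = 101.7 − 20·log₁₀(2.3) = 94.465 dB; L_B = 92.1 − 20·log₁₀(2.1) = 85.656 dB.
Combined: 10·log₁₀(10^(94.465/10)+10^(85.656/10)) = 95.00 dB SPL.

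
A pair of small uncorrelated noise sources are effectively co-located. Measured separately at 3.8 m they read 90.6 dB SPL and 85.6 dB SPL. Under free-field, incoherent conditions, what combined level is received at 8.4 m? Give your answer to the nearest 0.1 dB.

84.9 dB SPL

Combined at 3.8 m: 10·log₁₀(10^(90.6/10)+10^(85.6/10)) = 91.79 dB SPL.
Then apply −20·log₁₀(8.4/3.8) = -6.89 dB → 84.9 dB SPL.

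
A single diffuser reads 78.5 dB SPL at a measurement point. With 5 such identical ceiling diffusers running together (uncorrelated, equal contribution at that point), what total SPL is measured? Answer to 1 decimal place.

85.5 dB SPL

5 equal incoherent sources raise the level by 10·log₁₀(5) = 6.99 dB.
L_total = 78.5 + 6.99 = 85.5 dB SPL.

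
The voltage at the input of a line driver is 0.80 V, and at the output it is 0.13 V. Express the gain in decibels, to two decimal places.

Voltage is an amplitude quantity, so gain = 20·log₁₀(V_out/V_in).
20·log₁₀(0.13/0.80) = 20·log₁₀(0.1625) = -15.78 dB.

-15.78 dB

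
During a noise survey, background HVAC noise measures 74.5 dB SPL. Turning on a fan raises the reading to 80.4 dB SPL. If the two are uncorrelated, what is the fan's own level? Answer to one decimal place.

Subtract intensities: L_src = 10·log₁₀(10^(L_total/10) − 10^(L_bg/10)).
L_src = 10·log₁₀(10^(80.4/10) − 10^(74.5/10)) = 10·log₁₀(81460000) = 79.1 dB SPL.

79.1 dB SPL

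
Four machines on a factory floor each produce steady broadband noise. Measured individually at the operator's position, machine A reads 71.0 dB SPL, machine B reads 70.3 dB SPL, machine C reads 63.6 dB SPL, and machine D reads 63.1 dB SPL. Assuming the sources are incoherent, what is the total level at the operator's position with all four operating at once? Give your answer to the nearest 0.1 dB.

Uncorrelated sources add in intensity (power), not in dB.
L_total = 10·log₁₀(10^(71.0/10) + 10^(70.3/10) + 10^(63.6/10) + 10^(63.1/10)) = 10·log₁₀(27640000) = 74.4 dB SPL.

74.4 dB SPL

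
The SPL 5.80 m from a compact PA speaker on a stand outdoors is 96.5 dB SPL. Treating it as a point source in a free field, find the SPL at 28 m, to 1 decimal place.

82.8 dB SPL

Free-field point source: level drops by 20·log₁₀ of the distance ratio.
ΔL = −20·log₁₀(28/5.80) = -13.67 dB, so L₂ = 96.5 + (-13.67) = 82.8 dB SPL.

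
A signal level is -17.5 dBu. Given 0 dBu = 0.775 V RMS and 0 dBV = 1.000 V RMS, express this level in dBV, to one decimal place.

The offset between the scales is 20·log₁₀(0.775/1.000) = −2.214 dB.
So dBV = -17.5 − 2.214 = -19.7 dBV.

-19.7 dBV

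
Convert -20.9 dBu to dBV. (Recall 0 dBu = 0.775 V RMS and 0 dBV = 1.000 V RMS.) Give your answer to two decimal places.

The offset between the scales is 20·log₁₀(0.775/1.000) = −2.214 dB.
So dBV = -20.9 − 2.214 = -23.11 dBV.

-23.11 dBV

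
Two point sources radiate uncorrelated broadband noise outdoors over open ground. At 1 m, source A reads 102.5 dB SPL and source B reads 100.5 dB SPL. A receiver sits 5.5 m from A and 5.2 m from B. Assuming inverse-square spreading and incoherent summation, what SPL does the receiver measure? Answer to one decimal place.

At the listener: L_A = 102.5 − 20·log₁₀(5.5) = 87.69 dB; L_B = 100.5 − 20·log₁₀(5.2) = 86.18 dB.
Combined: 10·log₁₀(10^(87.69/10)+10^(86.18/10)) = 90.0 dB SPL.

90.0 dB SPL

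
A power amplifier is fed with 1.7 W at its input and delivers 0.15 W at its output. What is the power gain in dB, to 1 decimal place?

For a power ratio, dB = 10·log₁₀(P₂/P₁).
10·log₁₀(0.15/1.7) = 10·log₁₀(0.08824) = -10.5 dB.

-10.5 dB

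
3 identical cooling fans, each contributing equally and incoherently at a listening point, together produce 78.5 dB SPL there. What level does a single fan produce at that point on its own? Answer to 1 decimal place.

73.7 dB SPL

3 equal incoherent sources add 10·log₁₀(3) = 4.77 dB over one source.
L_one = 78.5 − 4.77 = 73.7 dB SPL.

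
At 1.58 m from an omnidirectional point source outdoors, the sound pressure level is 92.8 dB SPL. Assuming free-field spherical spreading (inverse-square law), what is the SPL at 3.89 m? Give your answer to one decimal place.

85.0 dB SPL

Inverse-square spreading gives ΔL = −20·log₁₀(d₂/d₁).
ΔL = −20·log₁₀(3.89/1.58) = -7.83 dB, so L₂ = 92.8 + (-7.83) = 85.0 dB SPL.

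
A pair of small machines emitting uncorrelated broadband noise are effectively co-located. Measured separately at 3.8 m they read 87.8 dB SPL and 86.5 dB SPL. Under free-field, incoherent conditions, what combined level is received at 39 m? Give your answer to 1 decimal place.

Combined at 3.8 m: 10·log₁₀(10^(87.8/10)+10^(86.5/10)) = 90.21 dB SPL.
Then apply −20·log₁₀(39/3.8) = -20.23 dB → 70.0 dB SPL.

70.0 dB SPL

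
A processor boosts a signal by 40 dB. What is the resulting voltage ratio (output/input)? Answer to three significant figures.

100

Voltage ratio = 10^(dB/20).
10^(40/20) = 10^(2.000) = 100.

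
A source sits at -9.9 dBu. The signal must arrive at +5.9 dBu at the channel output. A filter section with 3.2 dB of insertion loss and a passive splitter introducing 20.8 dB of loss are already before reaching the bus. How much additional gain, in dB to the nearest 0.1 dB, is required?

The required make-up gain is the shortfall in the dB sum.
G = +5.9 − (-9.9) + 3.2 + 20.8 = 39.8 dB.

39.8 dB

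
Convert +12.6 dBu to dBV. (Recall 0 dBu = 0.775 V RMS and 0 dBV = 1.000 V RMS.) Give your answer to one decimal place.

+10.4 dBV

The offset between the scales is 20·log₁₀(0.775/1.000) = −2.214 dB.
So dBV = +12.6 − 2.214 = +10.4 dBV.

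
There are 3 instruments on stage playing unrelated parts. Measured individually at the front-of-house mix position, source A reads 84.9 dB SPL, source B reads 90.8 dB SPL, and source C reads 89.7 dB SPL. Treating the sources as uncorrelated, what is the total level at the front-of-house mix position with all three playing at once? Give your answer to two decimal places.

Add the sources as powers (linear), then convert back to dB:
L_total = 10·log₁₀(10^(84.9/10) + 10^(90.8/10) + 10^(89.7/10)) = 10·log₁₀(2445000000) = 93.88 dB SPL.

93.88 dB SPL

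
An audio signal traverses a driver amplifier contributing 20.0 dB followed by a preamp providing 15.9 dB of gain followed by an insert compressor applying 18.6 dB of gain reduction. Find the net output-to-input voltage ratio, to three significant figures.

Net gain = 20.0 + 15.9 + (−18.6) = 17.3 dB.
Voltage ratio = 10^(17.3/20) = 7.33.

7.33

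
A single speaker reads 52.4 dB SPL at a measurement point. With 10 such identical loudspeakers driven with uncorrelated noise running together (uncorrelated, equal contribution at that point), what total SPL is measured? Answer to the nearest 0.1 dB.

10 equal incoherent sources raise the level by 10·log₁₀(10) = 10.00 dB.
L_total = 52.4 + 10.00 = 62.4 dB SPL.

62.4 dB SPL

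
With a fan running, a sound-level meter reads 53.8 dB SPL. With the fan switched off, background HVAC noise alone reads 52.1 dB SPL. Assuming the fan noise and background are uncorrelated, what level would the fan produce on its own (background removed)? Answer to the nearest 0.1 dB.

48.9 dB SPL

Remove the background by subtracting linear intensities:
L_src = 10·log₁₀(10^(53.8/10) − 10^(52.1/10)) = 10·log₁₀(77700) = 48.9 dB SPL.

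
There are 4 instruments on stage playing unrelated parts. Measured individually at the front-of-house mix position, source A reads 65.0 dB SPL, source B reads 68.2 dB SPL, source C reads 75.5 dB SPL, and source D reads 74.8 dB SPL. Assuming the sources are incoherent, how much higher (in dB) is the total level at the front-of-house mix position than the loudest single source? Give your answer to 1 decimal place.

3.3 dB

Add the sources as powers (linear), then convert back to dB:
L_total = 10·log₁₀(10^(65.0/10) + 10^(68.2/10) + 10^(75.5/10) + 10^(74.8/10)) = 78.78 dB SPL.
Excess over the loudest (75.5 dB): 78.78 − 75.5 = 3.3 dB.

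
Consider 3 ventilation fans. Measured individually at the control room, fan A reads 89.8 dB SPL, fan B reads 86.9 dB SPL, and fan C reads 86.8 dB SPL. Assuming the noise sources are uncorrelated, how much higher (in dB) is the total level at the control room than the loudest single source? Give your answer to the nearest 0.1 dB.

Incoherent sources sum as intensities:
L_total = 10·log₁₀(10^(89.8/10) + 10^(86.9/10) + 10^(86.8/10)) = 92.84 dB SPL.
Excess over the loudest (89.8 dB): 92.84 − 89.8 = 3.0 dB.

3.0 dB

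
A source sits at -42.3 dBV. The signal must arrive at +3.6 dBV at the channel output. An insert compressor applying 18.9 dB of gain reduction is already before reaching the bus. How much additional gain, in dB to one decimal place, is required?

The required make-up gain is the shortfall in the dB sum.
G = +3.6 − (-42.3) + 18.9 = 64.8 dB.

64.8 dB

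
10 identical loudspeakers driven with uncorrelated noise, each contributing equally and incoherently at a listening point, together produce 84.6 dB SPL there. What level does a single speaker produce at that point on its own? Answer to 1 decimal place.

10 equal incoherent sources add 10·log₁₀(10) = 10.00 dB over one source.
L_one = 84.6 − 10.00 = 74.6 dB SPL.

74.6 dB SPL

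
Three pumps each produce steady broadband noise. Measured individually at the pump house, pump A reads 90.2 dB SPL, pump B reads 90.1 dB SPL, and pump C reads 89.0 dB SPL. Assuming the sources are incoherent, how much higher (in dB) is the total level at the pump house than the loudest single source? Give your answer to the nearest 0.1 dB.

4.4 dB

Add the sources as powers (linear), then convert back to dB:
L_total = 10·log₁₀(10^(90.2/10) + 10^(90.1/10) + 10^(89.0/10)) = 94.57 dB SPL.
Excess over the loudest (90.2 dB): 94.57 − 90.2 = 4.4 dB.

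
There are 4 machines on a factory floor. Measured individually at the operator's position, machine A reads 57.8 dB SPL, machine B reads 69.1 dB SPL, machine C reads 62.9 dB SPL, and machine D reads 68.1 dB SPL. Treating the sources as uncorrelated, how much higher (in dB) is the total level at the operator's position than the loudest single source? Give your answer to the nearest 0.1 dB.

3.2 dB

Add the sources as powers (linear), then convert back to dB:
L_total = 10·log₁₀(10^(57.8/10) + 10^(69.1/10) + 10^(62.9/10) + 10^(68.1/10)) = 72.34 dB SPL.
Excess over the loudest (69.1 dB): 72.34 − 69.1 = 3.2 dB.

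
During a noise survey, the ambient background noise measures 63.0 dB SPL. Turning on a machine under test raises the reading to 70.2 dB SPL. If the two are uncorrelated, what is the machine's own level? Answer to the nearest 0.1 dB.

Background correction is a power subtraction:
L_src = 10·log₁₀(10^(70.2/10) − 10^(63.0/10)) = 10·log₁₀(8476000) = 69.3 dB SPL.

69.3 dB SPL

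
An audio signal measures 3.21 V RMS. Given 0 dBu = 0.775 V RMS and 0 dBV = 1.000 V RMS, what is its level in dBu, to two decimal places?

+12.34 dBu

dBu = 20·log₁₀(V / 0.775 V).
20·log₁₀(3.21/0.775) = +12.34 dBu.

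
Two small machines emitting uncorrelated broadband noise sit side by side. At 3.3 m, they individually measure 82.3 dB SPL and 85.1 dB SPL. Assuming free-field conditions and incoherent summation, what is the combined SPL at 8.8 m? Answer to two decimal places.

78.41 dB SPL

Combined at 3.3 m: 10·log₁₀(10^(82.3/10)+10^(85.1/10)) = 86.932 dB SPL.
Then apply −20·log₁₀(8.8/3.3) = -8.519 dB → 78.41 dB SPL.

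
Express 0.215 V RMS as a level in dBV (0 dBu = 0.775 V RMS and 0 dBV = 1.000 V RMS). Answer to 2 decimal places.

-13.35 dBV

dBV = 20·log₁₀(V / 1.000 V).
20·log₁₀(0.215/1.000) = -13.35 dBV.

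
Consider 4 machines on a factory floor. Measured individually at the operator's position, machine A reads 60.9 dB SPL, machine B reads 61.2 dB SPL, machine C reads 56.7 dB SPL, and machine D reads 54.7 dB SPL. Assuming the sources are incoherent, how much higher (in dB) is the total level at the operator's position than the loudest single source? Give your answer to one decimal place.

Add the sources as powers (linear), then convert back to dB:
L_total = 10·log₁₀(10^(60.9/10) + 10^(61.2/10) + 10^(56.7/10) + 10^(54.7/10)) = 65.20 dB SPL.
Excess over the loudest (61.2 dB): 65.20 − 61.2 = 4.0 dB.

4.0 dB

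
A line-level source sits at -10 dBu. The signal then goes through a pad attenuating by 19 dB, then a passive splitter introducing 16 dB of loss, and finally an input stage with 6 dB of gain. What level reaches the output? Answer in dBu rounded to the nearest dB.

-39 dBu

In dB, series stages simply add:
-10 − 19 − 16 + 6 = -39 dBu.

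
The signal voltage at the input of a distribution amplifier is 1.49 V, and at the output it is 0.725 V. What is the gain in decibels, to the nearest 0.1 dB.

Voltage ratio → dB uses the 20·log₁₀ form:
20·log₁₀(0.725/1.49) = 20·log₁₀(0.4866) = -6.3 dB.

-6.3 dB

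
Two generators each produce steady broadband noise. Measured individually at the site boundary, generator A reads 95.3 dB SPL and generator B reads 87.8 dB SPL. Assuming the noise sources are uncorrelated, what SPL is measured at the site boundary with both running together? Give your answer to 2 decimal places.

96.01 dB SPL

Uncorrelated sources add in intensity (power), not in dB.
L_total = 10·log₁₀(10^(95.3/10) + 10^(87.8/10)) = 10·log₁₀(3991000000) = 96.01 dB SPL.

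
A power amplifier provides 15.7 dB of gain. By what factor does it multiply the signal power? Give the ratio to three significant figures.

Power ratio = 10^(dB/10).
10^(15.7/10) = 10^(1.570) = 37.2.

37.2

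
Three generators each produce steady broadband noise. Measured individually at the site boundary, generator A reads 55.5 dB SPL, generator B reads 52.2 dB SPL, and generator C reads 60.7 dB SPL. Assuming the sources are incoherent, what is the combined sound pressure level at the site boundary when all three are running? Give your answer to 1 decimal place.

62.3 dB SPL

Uncorrelated sources add in intensity (power), not in dB.
L_total = 10·log₁₀(10^(55.5/10) + 10^(52.2/10) + 10^(60.7/10)) = 10·log₁₀(1696000) = 62.3 dB SPL.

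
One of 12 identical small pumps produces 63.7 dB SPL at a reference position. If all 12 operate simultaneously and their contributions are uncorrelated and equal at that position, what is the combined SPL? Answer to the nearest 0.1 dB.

74.5 dB SPL

12 equal incoherent sources raise the level by 10·log₁₀(12) = 10.79 dB.
L_total = 63.7 + 10.79 = 74.5 dB SPL.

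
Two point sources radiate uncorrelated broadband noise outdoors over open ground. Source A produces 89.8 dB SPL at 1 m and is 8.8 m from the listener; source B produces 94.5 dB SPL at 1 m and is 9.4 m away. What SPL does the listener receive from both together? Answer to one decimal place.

76.5 dB SPL

At the listener: L_A = 89.8 − 20·log₁₀(8.8) = 70.91 dB; L_B = 94.5 − 20·log₁₀(9.4) = 75.04 dB.
Combined: 10·log₁₀(10^(70.91/10)+10^(75.04/10)) = 76.5 dB SPL.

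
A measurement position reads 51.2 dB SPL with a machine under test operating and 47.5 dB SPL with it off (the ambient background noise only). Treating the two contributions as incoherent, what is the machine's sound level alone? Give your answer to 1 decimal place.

48.8 dB SPL

Remove the background by subtracting linear intensities:
L_src = 10·log₁₀(10^(51.2/10) − 10^(47.5/10)) = 10·log₁₀(75590) = 48.8 dB SPL.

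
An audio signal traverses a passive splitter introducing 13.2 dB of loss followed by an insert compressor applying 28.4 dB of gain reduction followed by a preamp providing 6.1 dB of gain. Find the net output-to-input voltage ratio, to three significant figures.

0.0168

Net gain = (−13.2) + (−28.4) + 6.1 = -35.5 dB.
Voltage ratio = 10^(-35.5/20) = 0.0168.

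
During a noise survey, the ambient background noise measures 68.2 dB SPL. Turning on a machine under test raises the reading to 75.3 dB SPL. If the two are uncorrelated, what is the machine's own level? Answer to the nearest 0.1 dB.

Subtract intensities: L_src = 10·log₁₀(10^(L_total/10) − 10^(L_bg/10)).
L_src = 10·log₁₀(10^(75.3/10) − 10^(68.2/10)) = 10·log₁₀(27280000) = 74.4 dB SPL.

74.4 dB SPL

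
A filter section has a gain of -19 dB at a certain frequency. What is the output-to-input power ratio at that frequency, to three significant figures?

Power ratio = 10^(dB/10).
10^(-19/10) = 10^(-1.900) = 0.0126.

0.0126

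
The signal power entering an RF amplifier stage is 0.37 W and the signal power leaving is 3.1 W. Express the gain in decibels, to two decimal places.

9.23 dB

Power ratio → dB uses the 10·log₁₀ form:
10·log₁₀(3.1/0.37) = 10·log₁₀(8.378) = 9.23 dB.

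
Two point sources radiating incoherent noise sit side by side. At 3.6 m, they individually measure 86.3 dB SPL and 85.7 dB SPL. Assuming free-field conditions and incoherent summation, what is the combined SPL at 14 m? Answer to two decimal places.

Combined at 3.6 m: 10·log₁₀(10^(86.3/10)+10^(85.7/10)) = 89.021 dB SPL.
Then apply −20·log₁₀(14/3.6) = -11.797 dB → 77.22 dB SPL.

77.22 dB SPL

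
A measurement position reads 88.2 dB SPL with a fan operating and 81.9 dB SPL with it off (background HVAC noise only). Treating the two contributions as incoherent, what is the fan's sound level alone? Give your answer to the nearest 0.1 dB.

Remove the background by subtracting linear intensities:
L_src = 10·log₁₀(10^(88.2/10) − 10^(81.9/10)) = 10·log₁₀(505800000) = 87.0 dB SPL.

87.0 dB SPL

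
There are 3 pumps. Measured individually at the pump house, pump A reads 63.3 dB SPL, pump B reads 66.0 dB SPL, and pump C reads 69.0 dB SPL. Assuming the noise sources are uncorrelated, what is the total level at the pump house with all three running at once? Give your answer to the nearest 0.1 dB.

71.5 dB SPL

Uncorrelated sources add in intensity (power), not in dB.
L_total = 10·log₁₀(10^(63.3/10) + 10^(66.0/10) + 10^(69.0/10)) = 10·log₁₀(14060000) = 71.5 dB SPL.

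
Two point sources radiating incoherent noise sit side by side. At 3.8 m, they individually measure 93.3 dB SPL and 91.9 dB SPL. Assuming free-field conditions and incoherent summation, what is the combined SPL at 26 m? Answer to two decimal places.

78.96 dB SPL

Combined at 3.8 m: 10·log₁₀(10^(93.3/10)+10^(91.9/10)) = 95.666 dB SPL.
Then apply −20·log₁₀(26/3.8) = -16.704 dB → 78.96 dB SPL.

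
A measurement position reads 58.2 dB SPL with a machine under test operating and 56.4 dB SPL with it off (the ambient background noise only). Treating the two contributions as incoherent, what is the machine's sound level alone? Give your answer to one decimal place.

53.5 dB SPL

Subtract intensities: L_src = 10·log₁₀(10^(L_total/10) − 10^(L_bg/10)).
L_src = 10·log₁₀(10^(58.2/10) − 10^(56.4/10)) = 10·log₁₀(224200) = 53.5 dB SPL.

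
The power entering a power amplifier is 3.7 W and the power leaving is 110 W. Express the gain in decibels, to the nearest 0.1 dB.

Power is a power quantity, so gain = 10·log₁₀(P_out/P_in).
10·log₁₀(110/3.7) = 10·log₁₀(29.73) = 14.7 dB.

14.7 dB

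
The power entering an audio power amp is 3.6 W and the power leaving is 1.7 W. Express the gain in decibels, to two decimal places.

-3.26 dB

For a power ratio, dB = 10·log₁₀(P₂/P₁).
10·log₁₀(1.7/3.6) = 10·log₁₀(0.4722) = -3.26 dB.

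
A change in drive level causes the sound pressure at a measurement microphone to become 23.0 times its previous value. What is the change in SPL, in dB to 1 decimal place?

SPL change from a pressure ratio uses the 20·log₁₀ form:
20·log₁₀(23.0) = 27.2 dB.

27.2 dB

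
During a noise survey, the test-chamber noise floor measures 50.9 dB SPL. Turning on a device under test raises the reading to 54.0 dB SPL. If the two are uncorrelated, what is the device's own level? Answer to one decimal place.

Subtract intensities: L_src = 10·log₁₀(10^(L_total/10) − 10^(L_bg/10)).
L_src = 10·log₁₀(10^(54.0/10) − 10^(50.9/10)) = 10·log₁₀(128200) = 51.1 dB SPL.

51.1 dB SPL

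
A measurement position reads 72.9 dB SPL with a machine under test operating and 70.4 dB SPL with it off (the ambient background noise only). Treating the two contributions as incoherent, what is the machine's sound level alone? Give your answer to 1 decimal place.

69.3 dB SPL

Subtract intensities: L_src = 10·log₁₀(10^(L_total/10) − 10^(L_bg/10)).
L_src = 10·log₁₀(10^(72.9/10) − 10^(70.4/10)) = 10·log₁₀(8534000) = 69.3 dB SPL.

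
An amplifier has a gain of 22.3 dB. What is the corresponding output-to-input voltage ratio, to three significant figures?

Voltage ratio = 10^(dB/20).
10^(22.3/20) = 10^(1.115) = 13.0.

13.0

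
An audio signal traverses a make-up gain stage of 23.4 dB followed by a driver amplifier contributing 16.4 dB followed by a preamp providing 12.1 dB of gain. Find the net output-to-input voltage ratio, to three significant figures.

394

Net gain = 23.4 + 16.4 + 12.1 = 51.9 dB.
Voltage ratio = 10^(51.9/20) = 394.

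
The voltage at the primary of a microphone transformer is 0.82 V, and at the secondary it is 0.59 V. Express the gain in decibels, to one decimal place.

Voltage is an amplitude quantity, so gain = 20·log₁₀(V_out/V_in).
20·log₁₀(0.59/0.82) = 20·log₁₀(0.7195) = -2.9 dB.

-2.9 dB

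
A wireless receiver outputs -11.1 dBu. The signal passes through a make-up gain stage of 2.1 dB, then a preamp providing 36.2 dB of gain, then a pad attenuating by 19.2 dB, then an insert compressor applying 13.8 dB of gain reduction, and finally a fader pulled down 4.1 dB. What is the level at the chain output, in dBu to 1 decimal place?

In dB, series stages simply add:
-11.1 + 2.1 + 36.2 − 19.2 − 13.8 − 4.1 = -9.9 dBu.

-9.9 dBu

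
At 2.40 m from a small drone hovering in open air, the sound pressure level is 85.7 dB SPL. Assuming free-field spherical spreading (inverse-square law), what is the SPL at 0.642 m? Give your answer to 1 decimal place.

97.2 dB SPL

Free-field point source: level drops by 20·log₁₀ of the distance ratio.
ΔL = −20·log₁₀(0.642/2.40) = 11.45 dB, so L₂ = 85.7 + (11.45) = 97.2 dB SPL.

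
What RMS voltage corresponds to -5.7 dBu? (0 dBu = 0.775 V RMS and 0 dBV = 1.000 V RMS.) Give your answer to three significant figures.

V = 0.775 V × 10^(-5.7/20).
= 0.775 × 0.5188 = 0.402 V.

0.402 V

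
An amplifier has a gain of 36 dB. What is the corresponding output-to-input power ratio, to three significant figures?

Power ratio = 10^(dB/10).
10^(36/10) = 10^(3.600) = 3980.

3980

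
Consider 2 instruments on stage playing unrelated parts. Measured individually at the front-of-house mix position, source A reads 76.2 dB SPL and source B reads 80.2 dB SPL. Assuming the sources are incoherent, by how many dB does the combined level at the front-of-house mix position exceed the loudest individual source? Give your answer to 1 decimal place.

Incoherent sources sum as intensities:
L_total = 10·log₁₀(10^(76.2/10) + 10^(80.2/10)) = 81.66 dB SPL.
Excess over the loudest (80.2 dB): 81.66 − 80.2 = 1.5 dB.

1.5 dB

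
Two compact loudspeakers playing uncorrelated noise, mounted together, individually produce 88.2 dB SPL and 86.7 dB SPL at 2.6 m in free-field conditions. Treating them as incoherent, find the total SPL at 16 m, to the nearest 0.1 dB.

74.7 dB SPL

Combined at 2.6 m: 10·log₁₀(10^(88.2/10)+10^(86.7/10)) = 90.52 dB SPL.
Then apply −20·log₁₀(16/2.6) = -15.78 dB → 74.7 dB SPL.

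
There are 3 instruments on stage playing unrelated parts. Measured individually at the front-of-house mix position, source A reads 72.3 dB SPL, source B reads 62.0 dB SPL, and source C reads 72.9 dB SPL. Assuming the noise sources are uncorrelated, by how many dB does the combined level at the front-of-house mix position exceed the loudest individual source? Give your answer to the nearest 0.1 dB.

Uncorrelated sources add in intensity (power), not in dB.
L_total = 10·log₁₀(10^(72.3/10) + 10^(62.0/10) + 10^(72.9/10)) = 75.81 dB SPL.
Excess over the loudest (72.9 dB): 75.81 − 72.9 = 2.9 dB.

2.9 dB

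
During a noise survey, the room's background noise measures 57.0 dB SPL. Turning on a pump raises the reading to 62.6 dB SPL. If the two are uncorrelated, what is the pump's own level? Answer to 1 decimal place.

Background correction is a power subtraction:
L_src = 10·log₁₀(10^(62.6/10) − 10^(57.0/10)) = 10·log₁₀(1319000) = 61.2 dB SPL.

61.2 dB SPL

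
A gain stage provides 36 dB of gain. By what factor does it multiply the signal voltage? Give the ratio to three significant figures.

Voltage ratio = 10^(dB/20).
10^(36/20) = 10^(1.800) = 63.1.

63.1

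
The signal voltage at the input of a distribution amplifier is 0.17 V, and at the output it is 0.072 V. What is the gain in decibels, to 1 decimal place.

-7.5 dB

Voltage ratio → dB uses the 20·log₁₀ form:
20·log₁₀(0.072/0.17) = 20·log₁₀(0.4235) = -7.5 dB.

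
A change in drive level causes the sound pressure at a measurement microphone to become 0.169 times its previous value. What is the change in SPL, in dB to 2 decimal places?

SPL change from a pressure ratio uses the 20·log₁₀ form:
20·log₁₀(0.169) = -15.44 dB.

-15.44 dB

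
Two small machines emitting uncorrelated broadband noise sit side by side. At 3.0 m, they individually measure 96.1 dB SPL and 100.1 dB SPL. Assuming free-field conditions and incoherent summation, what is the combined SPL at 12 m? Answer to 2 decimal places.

89.51 dB SPL

Combined at 3.0 m: 10·log₁₀(10^(96.1/10)+10^(100.1/10)) = 101.555 dB SPL.
Then apply −20·log₁₀(12/3.0) = -12.041 dB → 89.51 dB SPL.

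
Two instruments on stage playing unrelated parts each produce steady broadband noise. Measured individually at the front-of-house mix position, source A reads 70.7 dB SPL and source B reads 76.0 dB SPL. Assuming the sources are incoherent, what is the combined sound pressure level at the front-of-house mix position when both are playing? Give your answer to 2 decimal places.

Add the sources as powers (linear), then convert back to dB:
L_total = 10·log₁₀(10^(70.7/10) + 10^(76.0/10)) = 10·log₁₀(51560000) = 77.12 dB SPL.

77.12 dB SPL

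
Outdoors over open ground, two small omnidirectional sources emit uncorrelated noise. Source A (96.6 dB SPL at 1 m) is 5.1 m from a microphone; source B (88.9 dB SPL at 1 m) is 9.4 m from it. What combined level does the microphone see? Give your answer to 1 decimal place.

At the listener: L_A = 96.6 − 20·log₁₀(5.1) = 82.45 dB; L_B = 88.9 − 20·log₁₀(9.4) = 69.44 dB.
Combined: 10·log₁₀(10^(82.45/10)+10^(69.44/10)) = 82.7 dB SPL.

82.7 dB SPL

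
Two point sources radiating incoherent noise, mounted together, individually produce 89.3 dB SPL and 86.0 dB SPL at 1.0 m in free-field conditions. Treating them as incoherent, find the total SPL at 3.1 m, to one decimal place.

81.1 dB SPL

Combined at 1.0 m: 10·log₁₀(10^(89.3/10)+10^(86.0/10)) = 90.97 dB SPL.
Then apply −20·log₁₀(3.1/1.0) = -9.83 dB → 81.1 dB SPL.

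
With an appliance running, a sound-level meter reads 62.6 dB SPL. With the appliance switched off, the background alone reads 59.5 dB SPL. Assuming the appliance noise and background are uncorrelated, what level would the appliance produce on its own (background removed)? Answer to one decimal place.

59.7 dB SPL

Background correction is a power subtraction:
L_src = 10·log₁₀(10^(62.6/10) − 10^(59.5/10)) = 10·log₁₀(928400) = 59.7 dB SPL.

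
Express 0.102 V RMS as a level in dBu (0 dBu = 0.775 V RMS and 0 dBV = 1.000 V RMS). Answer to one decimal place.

dBu = 20·log₁₀(V / 0.775 V).
20·log₁₀(0.102/0.775) = -17.6 dBu.

-17.6 dBu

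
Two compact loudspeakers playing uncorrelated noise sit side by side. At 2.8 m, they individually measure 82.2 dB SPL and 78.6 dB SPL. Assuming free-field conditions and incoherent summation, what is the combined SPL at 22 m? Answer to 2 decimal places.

65.87 dB SPL

Combined at 2.8 m: 10·log₁₀(10^(82.2/10)+10^(78.6/10)) = 83.773 dB SPL.
Then apply −20·log₁₀(22/2.8) = -17.905 dB → 65.87 dB SPL.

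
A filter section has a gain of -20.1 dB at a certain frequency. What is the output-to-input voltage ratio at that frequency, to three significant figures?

0.0989

Voltage ratio = 10^(dB/20).
10^(-20.1/20) = 10^(-1.005) = 0.0989.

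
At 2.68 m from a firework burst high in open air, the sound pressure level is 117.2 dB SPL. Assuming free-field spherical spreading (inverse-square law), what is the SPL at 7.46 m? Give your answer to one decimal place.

Free-field point source: level drops by 20·log₁₀ of the distance ratio.
ΔL = −20·log₁₀(7.46/2.68) = -8.89 dB, so L₂ = 117.2 + (-8.89) = 108.3 dB SPL.

108.3 dB SPL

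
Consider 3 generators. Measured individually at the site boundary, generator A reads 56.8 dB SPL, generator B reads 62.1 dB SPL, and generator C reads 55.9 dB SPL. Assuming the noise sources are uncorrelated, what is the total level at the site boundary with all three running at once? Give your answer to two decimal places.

Incoherent sources sum as intensities:
L_total = 10·log₁₀(10^(56.8/10) + 10^(62.1/10) + 10^(55.9/10)) = 10·log₁₀(2489000) = 63.96 dB SPL.

63.96 dB SPL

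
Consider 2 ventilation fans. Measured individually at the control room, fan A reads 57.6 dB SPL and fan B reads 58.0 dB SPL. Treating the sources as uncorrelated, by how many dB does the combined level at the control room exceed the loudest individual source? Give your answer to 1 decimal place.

2.8 dB

Add the sources as powers (linear), then convert back to dB:
L_total = 10·log₁₀(10^(57.6/10) + 10^(58.0/10)) = 60.81 dB SPL.
Excess over the loudest (58.0 dB): 60.81 − 58.0 = 2.8 dB.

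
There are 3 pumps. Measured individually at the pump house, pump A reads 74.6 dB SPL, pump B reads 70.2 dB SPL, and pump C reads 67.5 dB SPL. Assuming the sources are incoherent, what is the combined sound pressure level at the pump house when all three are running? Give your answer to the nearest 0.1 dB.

Add the sources as powers (linear), then convert back to dB:
L_total = 10·log₁₀(10^(74.6/10) + 10^(70.2/10) + 10^(67.5/10)) = 10·log₁₀(44940000) = 76.5 dB SPL.

76.5 dB SPL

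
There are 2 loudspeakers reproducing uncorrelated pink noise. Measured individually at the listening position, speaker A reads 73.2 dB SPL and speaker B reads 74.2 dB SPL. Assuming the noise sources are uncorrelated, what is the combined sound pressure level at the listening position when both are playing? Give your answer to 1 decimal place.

Uncorrelated sources add in intensity (power), not in dB.
L_total = 10·log₁₀(10^(73.2/10) + 10^(74.2/10)) = 10·log₁₀(47200000) = 76.7 dB SPL.

76.7 dB SPL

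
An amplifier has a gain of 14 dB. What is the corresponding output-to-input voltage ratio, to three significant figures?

Voltage ratio = 10^(dB/20).
10^(14/20) = 10^(0.7000) = 5.01.

5.01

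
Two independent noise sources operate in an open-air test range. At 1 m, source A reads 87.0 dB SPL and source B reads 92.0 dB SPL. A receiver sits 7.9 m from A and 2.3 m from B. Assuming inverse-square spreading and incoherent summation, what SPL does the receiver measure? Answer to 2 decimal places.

At the listener: L_A = 87.0 − 20·log₁₀(7.9) = 69.047 dB; L_B = 92.0 − 20·log₁₀(2.3) = 84.765 dB.
Combined: 10·log₁₀(10^(69.047/10)+10^(84.765/10)) = 84.88 dB SPL.

84.88 dB SPL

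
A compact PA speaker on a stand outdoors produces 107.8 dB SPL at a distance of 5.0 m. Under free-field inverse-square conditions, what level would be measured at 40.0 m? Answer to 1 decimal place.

89.7 dB SPL

For a point source in a free field, ΔL = −20·log₁₀(d₂/d₁).
ΔL = −20·log₁₀(40.0/5.0) = -18.06 dB, so L₂ = 107.8 + (-18.06) = 89.7 dB SPL.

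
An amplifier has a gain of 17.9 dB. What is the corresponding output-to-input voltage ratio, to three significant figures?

Voltage ratio = 10^(dB/20).
10^(17.9/20) = 10^(0.8950) = 7.85.

7.85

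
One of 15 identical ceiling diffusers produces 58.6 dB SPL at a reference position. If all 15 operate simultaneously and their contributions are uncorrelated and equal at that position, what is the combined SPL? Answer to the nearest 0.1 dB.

15 equal incoherent sources raise the level by 10·log₁₀(15) = 11.76 dB.
L_total = 58.6 + 11.76 = 70.4 dB SPL.

70.4 dB SPL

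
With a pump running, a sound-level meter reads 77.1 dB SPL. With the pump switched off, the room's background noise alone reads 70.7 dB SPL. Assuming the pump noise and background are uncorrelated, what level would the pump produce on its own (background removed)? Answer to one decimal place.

76.0 dB SPL

Remove the background by subtracting linear intensities:
L_src = 10·log₁₀(10^(77.1/10) − 10^(70.7/10)) = 10·log₁₀(39540000) = 76.0 dB SPL.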